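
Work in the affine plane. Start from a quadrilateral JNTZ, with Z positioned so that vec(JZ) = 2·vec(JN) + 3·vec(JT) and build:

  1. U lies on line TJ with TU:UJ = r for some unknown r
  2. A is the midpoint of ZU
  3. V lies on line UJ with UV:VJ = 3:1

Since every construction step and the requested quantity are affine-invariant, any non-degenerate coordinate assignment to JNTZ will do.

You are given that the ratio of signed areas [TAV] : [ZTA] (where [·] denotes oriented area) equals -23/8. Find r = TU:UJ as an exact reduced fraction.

r = 2/5

Assign J = (0, 0), N = (1, 0), T = (0, 1), Z = (2, 3) — the answer is frame-independent, so this choice is without loss of generality.
1. With TU:UJ = r, write λ = r/(r+1) so U = T + λ·(J−T); U is affine-linear in λ
2. A is the midpoint of ZU ⇒ A is an affine combination of earlier points and hence also affine-linear in λ
3. V lies on line UJ with UV:VJ = 3:1 ⇒ V is an affine combination of earlier points and hence also affine-linear in λ
Every point depending on U is an affine combination of U and λ-independent points, so each such coordinate is linear in λ; the λ² term in each signed area is a multiple of (J−T)×(J−T) = 0, so 2·[TAV] and 2·[ZTA] are each linear in λ. Evaluating at λ=0 and λ=1:
  2·[TAV] = -1/4·λ − 3/4,   2·[ZTA] = λ
So [TAV]:[ZTA] = (-1/4·λ − 3/4) / (λ). Setting this equal to -23/8:
  -1/4·λ − 3/4 = -23/8·(λ)  ⇒  λ = 2/7
Then r = λ/(1−λ) = (2/7)/(5/7) = 2/5. Check: with r = 2/5, U = (0, 5/7) and [TAV]:[ZTA] = -23/8 as required.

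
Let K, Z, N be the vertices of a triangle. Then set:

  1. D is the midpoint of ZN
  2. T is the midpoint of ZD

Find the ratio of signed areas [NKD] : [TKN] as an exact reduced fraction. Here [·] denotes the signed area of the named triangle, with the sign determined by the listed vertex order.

[NKD]:[TKN] = -2/3

Set K = (0, 0), Z = (1, 0), N = (0, 1); any affine frame gives the same invariant.
1. D is the midpoint of ZN ⇒ D = (1/2, 1/2)
2. T is the midpoint of ZD ⇒ T = (3/4, 1/4)
2·[NKD] = 1/2, 2·[TKN] = -3/4
[NKD]:[TKN] = 1/2:-3/4 = -2/3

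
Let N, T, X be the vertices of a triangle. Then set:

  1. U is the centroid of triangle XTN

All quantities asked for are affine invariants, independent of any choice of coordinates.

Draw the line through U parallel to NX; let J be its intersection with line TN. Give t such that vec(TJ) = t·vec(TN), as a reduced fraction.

t = 2/3

Choose coordinates N = (0, 0), T = (1, 0), X = (0, 1).
1. U is the centroid of triangle XTN ⇒ U = (1/3, 1/3)
through U parallel to NX: direction (0, 1); meets TN at J = (1/3, 0)
J = T + t·(N−T) with t = 2/3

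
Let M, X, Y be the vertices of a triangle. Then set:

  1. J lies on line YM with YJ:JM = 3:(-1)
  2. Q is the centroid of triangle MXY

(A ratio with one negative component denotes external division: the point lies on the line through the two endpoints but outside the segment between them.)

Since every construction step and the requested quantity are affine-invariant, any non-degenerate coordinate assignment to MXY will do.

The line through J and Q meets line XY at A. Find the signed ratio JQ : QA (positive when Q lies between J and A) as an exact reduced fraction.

Work in coordinates with M = (0, 0), X = (1, 0), Y = (0, 1).
1. J lies on line YM with YJ:JM = 3:(-1) ⇒ J = (0, -1/2)
2. Q is the centroid of triangle MXY ⇒ Q = (1/3, 1/3)
line JQ meets XY at A = (3/7, 4/7)
Q = J + t·(A−J) with t = 7/9, so JQ:QA = 7/9:2/9

JQ:QA = 7/2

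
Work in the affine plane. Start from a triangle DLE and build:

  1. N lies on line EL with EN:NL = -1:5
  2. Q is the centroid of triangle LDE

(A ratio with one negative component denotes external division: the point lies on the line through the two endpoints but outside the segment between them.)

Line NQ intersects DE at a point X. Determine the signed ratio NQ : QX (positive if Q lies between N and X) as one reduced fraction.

Work in coordinates with D = (0, 0), L = (1, 0), E = (0, 1).
1. N lies on line EL with EN:NL = -1:5 ⇒ N = (-1/4, 5/4)
2. Q is the centroid of triangle LDE ⇒ Q = (1/3, 1/3)
line NQ meets DE at X = (0, 6/7)
Q = N + t·(X−N) with t = 7/3, so NQ:QX = 7/3:-4/3

NQ:QX = -7/4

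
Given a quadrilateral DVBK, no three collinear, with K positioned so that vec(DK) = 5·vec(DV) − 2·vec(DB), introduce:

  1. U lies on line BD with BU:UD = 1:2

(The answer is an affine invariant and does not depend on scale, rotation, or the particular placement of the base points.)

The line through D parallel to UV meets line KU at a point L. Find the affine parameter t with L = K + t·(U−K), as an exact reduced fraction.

Choose coordinates D = (0, 0), V = (1, 0), B = (0, 1), K = (5, -2).
1. U lies on line BD with BU:UD = 1:2 ⇒ U = (0, 2/3)
through D parallel to UV: direction (1, -2/3); meets KU at L = (-5, 10/3)
L = K + t·(U−K) with t = 2

t = 2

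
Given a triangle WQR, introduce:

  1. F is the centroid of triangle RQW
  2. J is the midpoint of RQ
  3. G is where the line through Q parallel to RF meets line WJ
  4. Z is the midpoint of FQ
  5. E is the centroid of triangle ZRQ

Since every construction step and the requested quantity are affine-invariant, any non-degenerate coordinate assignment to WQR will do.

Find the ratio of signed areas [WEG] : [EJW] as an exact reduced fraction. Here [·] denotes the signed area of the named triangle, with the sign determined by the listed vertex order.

Work in coordinates with W = (0, 0), Q = (1, 0), R = (0, 1).
1. F is the centroid of triangle RQW ⇒ F = (1/3, 1/3)
2. J is the midpoint of RQ ⇒ J = (1/2, 1/2)
3. G is where the line through Q parallel to RF meets line WJ ⇒ G = (2/3, 2/3)
4. Z is the midpoint of FQ ⇒ Z = (2/3, 1/6)
5. E is the centroid of triangle ZRQ ⇒ E = (5/9, 7/18)
2·[WEG] = 1/9, 2·[EJW] = 1/12
[WEG]:[EJW] = 1/9:1/12 = 4/3

[WEG]:[EJW] = 4/3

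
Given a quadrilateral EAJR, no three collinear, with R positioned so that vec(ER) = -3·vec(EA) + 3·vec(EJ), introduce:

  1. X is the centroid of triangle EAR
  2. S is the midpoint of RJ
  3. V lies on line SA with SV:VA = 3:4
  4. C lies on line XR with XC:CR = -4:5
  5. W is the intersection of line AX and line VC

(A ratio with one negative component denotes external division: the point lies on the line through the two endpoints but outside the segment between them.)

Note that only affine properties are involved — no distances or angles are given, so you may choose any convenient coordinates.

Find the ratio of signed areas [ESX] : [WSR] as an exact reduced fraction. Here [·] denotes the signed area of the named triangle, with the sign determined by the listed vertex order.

[ESX]:[WSR] = -47/154

Work in coordinates with E = (0, 0), A = (1, 0), J = (0, 1), R = (-3, 3).
1. X is the centroid of triangle EAR ⇒ X = (-2/3, 1)
2. S is the midpoint of RJ ⇒ S = (-3/2, 2)
3. V lies on line SA with SV:VA = 3:4 ⇒ V = (-3/7, 8/7)
4. C lies on line XR with XC:CR = -4:5 ⇒ C = (26/3, -7)
5. W is the intersection of line AX and line VC ⇒ W = (76/141, 13/47)
2·[ESX] = -1/6, 2·[WSR] = 77/141
[ESX]:[WSR] = -1/6:77/141 = -47/154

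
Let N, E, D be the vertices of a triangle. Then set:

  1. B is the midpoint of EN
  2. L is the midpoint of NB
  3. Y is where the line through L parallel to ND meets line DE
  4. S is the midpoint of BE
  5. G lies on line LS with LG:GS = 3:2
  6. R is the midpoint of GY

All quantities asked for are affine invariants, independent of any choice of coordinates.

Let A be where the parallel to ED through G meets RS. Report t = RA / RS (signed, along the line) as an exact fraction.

t = 9

Assign N = (0, 0), E = (1, 0), D = (0, 1) — the answer is frame-independent, so this choice is without loss of generality.
1. B is the midpoint of EN ⇒ B = (1/2, 0)
2. L is the midpoint of NB ⇒ L = (1/4, 0)
3. Y is where the line through L parallel to ND meets line DE ⇒ Y = (1/4, 3/4)
4. S is the midpoint of BE ⇒ S = (3/4, 0)
5. G lies on line LS with LG:GS = 3:2 ⇒ G = (11/20, 0)
6. R is the midpoint of GY ⇒ R = (2/5, 3/8)
through G parallel to ED: direction (-1, 1); meets RS at A = (71/20, -3)
A = R + t·(S−R) with t = 9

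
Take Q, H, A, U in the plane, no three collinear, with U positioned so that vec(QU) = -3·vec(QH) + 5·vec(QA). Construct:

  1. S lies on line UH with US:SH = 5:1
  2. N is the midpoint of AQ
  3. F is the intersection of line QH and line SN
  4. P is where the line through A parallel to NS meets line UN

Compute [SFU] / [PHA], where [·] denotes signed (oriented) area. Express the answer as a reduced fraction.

Set Q = (0, 0), H = (1, 0), A = (0, 1), U = (-3, 5); any affine frame gives the same invariant.
1. S lies on line UH with US:SH = 5:1 ⇒ S = (1/3, 5/6)
2. N is the midpoint of AQ ⇒ N = (0, 1/2)
3. F is the intersection of line QH and line SN ⇒ F = (-1/2, 0)
4. P is where the line through A parallel to NS meets line UN ⇒ P = (-1/5, 4/5)
2·[SFU] = -25/4, 2·[PHA] = 2/5
[SFU]:[PHA] = -25/4:2/5 = -125/8

[SFU]:[PHA] = -125/8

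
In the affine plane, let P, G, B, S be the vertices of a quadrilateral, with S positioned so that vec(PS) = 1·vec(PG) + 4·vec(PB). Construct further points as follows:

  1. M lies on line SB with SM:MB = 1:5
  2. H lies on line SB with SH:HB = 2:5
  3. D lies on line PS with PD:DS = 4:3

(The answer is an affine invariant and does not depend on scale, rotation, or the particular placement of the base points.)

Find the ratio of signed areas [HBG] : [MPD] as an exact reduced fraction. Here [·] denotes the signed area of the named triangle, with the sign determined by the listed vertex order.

[HBG]:[MPD] = 30

Work in coordinates with P = (0, 0), G = (1, 0), B = (0, 1), S = (1, 4).
1. M lies on line SB with SM:MB = 1:5 ⇒ M = (5/6, 7/2)
2. H lies on line SB with SH:HB = 2:5 ⇒ H = (5/7, 22/7)
3. D lies on line PS with PD:DS = 4:3 ⇒ D = (4/7, 16/7)
2·[HBG] = 20/7, 2·[MPD] = 2/21
[HBG]:[MPD] = 20/7:2/21 = 30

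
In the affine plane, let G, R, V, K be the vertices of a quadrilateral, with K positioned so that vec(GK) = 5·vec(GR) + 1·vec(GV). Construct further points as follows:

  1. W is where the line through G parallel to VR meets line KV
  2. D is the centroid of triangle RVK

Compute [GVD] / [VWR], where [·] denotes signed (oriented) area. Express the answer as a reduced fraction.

[GVD]:[VWR] = -2

Set G = (0, 0), R = (1, 0), V = (0, 1), K = (5, 1); any affine frame gives the same invariant.
1. W is where the line through G parallel to VR meets line KV ⇒ W = (-1, 1)
2. D is the centroid of triangle RVK ⇒ D = (2, 2/3)
2·[GVD] = -2, 2·[VWR] = 1
[GVD]:[VWR] = -2:1 = -2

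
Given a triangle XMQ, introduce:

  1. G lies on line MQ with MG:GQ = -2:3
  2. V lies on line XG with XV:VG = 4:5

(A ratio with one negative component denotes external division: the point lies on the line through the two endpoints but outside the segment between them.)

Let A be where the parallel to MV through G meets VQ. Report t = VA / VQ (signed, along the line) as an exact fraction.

Choose coordinates X = (0, 0), M = (1, 0), Q = (0, 1).
1. G lies on line MQ with MG:GQ = -2:3 ⇒ G = (3, -2)
2. V lies on line XG with XV:VG = 4:5 ⇒ V = (4/3, -8/9)
through G parallel to MV: direction (1/3, -8/9); meets VQ at A = (4, -14/3)
A = V + t·(Q−V) with t = -2

t = -2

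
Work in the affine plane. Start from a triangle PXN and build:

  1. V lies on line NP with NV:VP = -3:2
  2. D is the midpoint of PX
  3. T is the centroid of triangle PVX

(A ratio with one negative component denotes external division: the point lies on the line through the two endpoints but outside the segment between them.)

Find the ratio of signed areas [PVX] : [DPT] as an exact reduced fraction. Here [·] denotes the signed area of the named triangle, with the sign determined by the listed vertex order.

Work in coordinates with P = (0, 0), X = (1, 0), N = (0, 1).
1. V lies on line NP with NV:VP = -3:2 ⇒ V = (0, -2)
2. D is the midpoint of PX ⇒ D = (1/2, 0)
3. T is the centroid of triangle PVX ⇒ T = (1/3, -2/3)
2·[PVX] = 2, 2·[DPT] = 1/3
[PVX]:[DPT] = 2:1/3 = 6

[PVX]:[DPT] = 6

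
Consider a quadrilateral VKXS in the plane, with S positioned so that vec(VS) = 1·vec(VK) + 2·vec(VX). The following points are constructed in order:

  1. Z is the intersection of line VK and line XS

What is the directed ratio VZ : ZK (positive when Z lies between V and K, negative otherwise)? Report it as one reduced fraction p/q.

VZ:ZK = -1/2

Assign V = (0, 0), K = (1, 0), X = (0, 1), S = (1, 2) — the answer is frame-independent, so this choice is without loss of generality.
1. Z is the intersection of line VK and line XS ⇒ Z = (-1, 0)
Z = V + t·(K−V) with t = -1, so VZ:ZK = t:(1−t) = -1:2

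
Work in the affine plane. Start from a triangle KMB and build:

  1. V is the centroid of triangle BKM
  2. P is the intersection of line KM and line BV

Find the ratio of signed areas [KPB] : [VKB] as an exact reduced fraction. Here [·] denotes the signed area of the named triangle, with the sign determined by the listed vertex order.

[KPB]:[VKB] = -3/2

Work in coordinates with K = (0, 0), M = (1, 0), B = (0, 1).
1. V is the centroid of triangle BKM ⇒ V = (1/3, 1/3)
2. P is the intersection of line KM and line BV ⇒ P = (1/2, 0)
2·[KPB] = 1/2, 2·[VKB] = -1/3
[KPB]:[VKB] = 1/2:-1/3 = -3/2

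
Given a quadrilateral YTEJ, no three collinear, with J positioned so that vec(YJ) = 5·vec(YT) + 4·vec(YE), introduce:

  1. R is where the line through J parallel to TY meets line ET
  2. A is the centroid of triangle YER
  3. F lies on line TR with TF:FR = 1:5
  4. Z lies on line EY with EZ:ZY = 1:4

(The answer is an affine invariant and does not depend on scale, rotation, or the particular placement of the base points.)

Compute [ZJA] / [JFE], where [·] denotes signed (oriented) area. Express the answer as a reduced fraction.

[ZJA]:[JFE] = -113/40

Assign Y = (0, 0), T = (1, 0), E = (0, 1), J = (5, 4) — the answer is frame-independent, so this choice is without loss of generality.
1. R is where the line through J parallel to TY meets line ET ⇒ R = (-3, 4)
2. A is the centroid of triangle YER ⇒ A = (-1, 5/3)
3. F lies on line TR with TF:FR = 1:5 ⇒ F = (1/3, 2/3)
4. Z lies on line EY with EZ:ZY = 1:4 ⇒ Z = (0, 4/5)
2·[ZJA] = 113/15, 2·[JFE] = -8/3
[ZJA]:[JFE] = 113/15:-8/3 = -113/40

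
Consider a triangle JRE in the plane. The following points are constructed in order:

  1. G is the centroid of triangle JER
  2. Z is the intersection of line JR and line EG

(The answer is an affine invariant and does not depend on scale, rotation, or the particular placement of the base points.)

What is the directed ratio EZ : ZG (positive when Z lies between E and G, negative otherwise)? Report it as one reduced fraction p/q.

EZ:ZG = -3

Choose coordinates J = (0, 0), R = (1, 0), E = (0, 1).
1. G is the centroid of triangle JER ⇒ G = (1/3, 1/3)
2. Z is the intersection of line JR and line EG ⇒ Z = (1/2, 0)
Z = E + t·(G−E) with t = 3/2, so EZ:ZG = t:(1−t) = 3/2:-1/2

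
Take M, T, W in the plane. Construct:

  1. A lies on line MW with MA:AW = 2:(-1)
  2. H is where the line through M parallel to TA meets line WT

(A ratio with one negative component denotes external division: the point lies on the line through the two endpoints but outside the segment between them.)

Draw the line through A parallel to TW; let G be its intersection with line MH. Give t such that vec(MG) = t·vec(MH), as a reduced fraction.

t = 2

Assign M = (0, 0), T = (1, 0), W = (0, 1) — the answer is frame-independent, so this choice is without loss of generality.
1. A lies on line MW with MA:AW = 2:(-1) ⇒ A = (0, 2)
2. H is where the line through M parallel to TA meets line WT ⇒ H = (-1, 2)
through A parallel to TW: direction (-1, 1); meets MH at G = (-2, 4)
G = M + t·(H−M) with t = 2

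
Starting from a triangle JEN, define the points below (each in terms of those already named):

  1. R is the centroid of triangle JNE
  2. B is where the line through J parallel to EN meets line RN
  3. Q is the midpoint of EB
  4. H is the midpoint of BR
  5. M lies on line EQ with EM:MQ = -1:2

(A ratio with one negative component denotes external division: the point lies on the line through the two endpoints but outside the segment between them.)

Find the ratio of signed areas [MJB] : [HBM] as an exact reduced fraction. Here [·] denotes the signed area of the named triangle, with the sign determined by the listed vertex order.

Assign J = (0, 0), E = (1, 0), N = (0, 1) — the answer is frame-independent, so this choice is without loss of generality.
1. R is the centroid of triangle JNE ⇒ R = (1/3, 1/3)
2. B is where the line through J parallel to EN meets line RN ⇒ B = (1, -1)
3. Q is the midpoint of EB ⇒ Q = (1, -1/2)
4. H is the midpoint of BR ⇒ H = (2/3, -1/3)
5. M lies on line EQ with EM:MQ = -1:2 ⇒ M = (1, 1/2)
2·[MJB] = 3/2, 2·[HBM] = 1/2
[MJB]:[HBM] = 3/2:1/2 = 3

[MJB]:[HBM] = 3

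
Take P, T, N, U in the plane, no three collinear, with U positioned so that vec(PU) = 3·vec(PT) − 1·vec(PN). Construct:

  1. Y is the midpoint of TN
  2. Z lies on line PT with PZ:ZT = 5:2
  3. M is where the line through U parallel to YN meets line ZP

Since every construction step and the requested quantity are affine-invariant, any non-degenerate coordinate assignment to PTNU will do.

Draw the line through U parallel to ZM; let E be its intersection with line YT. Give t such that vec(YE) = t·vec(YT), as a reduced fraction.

t = 3

Set P = (0, 0), T = (1, 0), N = (0, 1), U = (3, -1); any affine frame gives the same invariant.
1. Y is the midpoint of TN ⇒ Y = (1/2, 1/2)
2. Z lies on line PT with PZ:ZT = 5:2 ⇒ Z = (5/7, 0)
3. M is where the line through U parallel to YN meets line ZP ⇒ M = (2, 0)
through U parallel to ZM: direction (9/7, 0); meets YT at E = (2, -1)
E = Y + t·(T−Y) with t = 3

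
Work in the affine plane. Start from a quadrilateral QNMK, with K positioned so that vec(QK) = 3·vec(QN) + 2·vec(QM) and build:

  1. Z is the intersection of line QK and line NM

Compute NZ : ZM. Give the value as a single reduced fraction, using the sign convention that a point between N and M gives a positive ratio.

Work in coordinates with Q = (0, 0), N = (1, 0), M = (0, 1), K = (3, 2).
1. Z is the intersection of line QK and line NM ⇒ Z = (3/5, 2/5)
Z = N + t·(M−N) with t = 2/5, so NZ:ZM = t:(1−t) = 2/5:3/5

NZ:ZM = 2/3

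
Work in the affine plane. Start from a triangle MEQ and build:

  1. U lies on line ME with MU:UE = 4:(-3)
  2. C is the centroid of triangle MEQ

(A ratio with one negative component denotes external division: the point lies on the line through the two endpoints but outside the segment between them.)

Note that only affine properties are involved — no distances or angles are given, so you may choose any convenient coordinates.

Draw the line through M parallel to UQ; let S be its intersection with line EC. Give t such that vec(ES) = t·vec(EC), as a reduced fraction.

Assign M = (0, 0), E = (1, 0), Q = (0, 1) — the answer is frame-independent, so this choice is without loss of generality.
1. U lies on line ME with MU:UE = 4:(-3) ⇒ U = (4, 0)
2. C is the centroid of triangle MEQ ⇒ C = (1/3, 1/3)
through M parallel to UQ: direction (-4, 1); meets EC at S = (2, -1/2)
S = E + t·(C−E) with t = -3/2

t = -3/2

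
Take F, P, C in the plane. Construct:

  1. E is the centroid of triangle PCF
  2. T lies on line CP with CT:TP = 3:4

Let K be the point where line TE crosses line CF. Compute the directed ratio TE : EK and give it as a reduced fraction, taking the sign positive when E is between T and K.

TE:EK = 2/7

Choose coordinates F = (0, 0), P = (1, 0), C = (0, 1).
1. E is the centroid of triangle PCF ⇒ E = (1/3, 1/3)
2. T lies on line CP with CT:TP = 3:4 ⇒ T = (3/7, 4/7)
line TE meets CF at K = (0, -1/2)
E = T + t·(K−T) with t = 2/9, so TE:EK = 2/9:7/9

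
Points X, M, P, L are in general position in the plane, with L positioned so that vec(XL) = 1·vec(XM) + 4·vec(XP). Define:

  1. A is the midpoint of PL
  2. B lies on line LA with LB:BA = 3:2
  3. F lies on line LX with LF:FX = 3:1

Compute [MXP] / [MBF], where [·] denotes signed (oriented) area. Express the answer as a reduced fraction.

[MXP]:[MBF] = -40/81

Assign X = (0, 0), M = (1, 0), P = (0, 1), L = (1, 4) — the answer is frame-independent, so this choice is without loss of generality.
1. A is the midpoint of PL ⇒ A = (1/2, 5/2)
2. B lies on line LA with LB:BA = 3:2 ⇒ B = (7/10, 31/10)
3. F lies on line LX with LF:FX = 3:1 ⇒ F = (1/4, 1)
2·[MXP] = -1, 2·[MBF] = 81/40
[MXP]:[MBF] = -1:81/40 = -40/81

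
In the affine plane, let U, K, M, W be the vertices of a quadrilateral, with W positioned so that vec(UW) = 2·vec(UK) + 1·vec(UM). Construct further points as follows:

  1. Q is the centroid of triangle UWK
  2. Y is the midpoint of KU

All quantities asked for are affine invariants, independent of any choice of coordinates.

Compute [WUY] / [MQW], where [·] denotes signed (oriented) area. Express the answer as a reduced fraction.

[WUY]:[MQW] = 3/8

Set U = (0, 0), K = (1, 0), M = (0, 1), W = (2, 1); any affine frame gives the same invariant.
1. Q is the centroid of triangle UWK ⇒ Q = (1, 1/3)
2. Y is the midpoint of KU ⇒ Y = (1/2, 0)
2·[WUY] = 1/2, 2·[MQW] = 4/3
[WUY]:[MQW] = 1/2:4/3 = 3/8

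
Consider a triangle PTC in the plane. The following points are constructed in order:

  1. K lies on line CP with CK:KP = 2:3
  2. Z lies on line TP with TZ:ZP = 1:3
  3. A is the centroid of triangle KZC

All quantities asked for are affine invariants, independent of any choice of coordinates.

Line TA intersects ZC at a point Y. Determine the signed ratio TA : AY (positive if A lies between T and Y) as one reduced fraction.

Work in coordinates with P = (0, 0), T = (1, 0), C = (0, 1).
1. K lies on line CP with CK:KP = 2:3 ⇒ K = (0, 3/5)
2. Z lies on line TP with TZ:ZP = 1:3 ⇒ Z = (3/4, 0)
3. A is the centroid of triangle KZC ⇒ A = (1/4, 8/15)
line TA meets ZC at Y = (13/28, 8/21)
A = T + t·(Y−T) with t = 7/5, so TA:AY = 7/5:-2/5

TA:AY = -7/2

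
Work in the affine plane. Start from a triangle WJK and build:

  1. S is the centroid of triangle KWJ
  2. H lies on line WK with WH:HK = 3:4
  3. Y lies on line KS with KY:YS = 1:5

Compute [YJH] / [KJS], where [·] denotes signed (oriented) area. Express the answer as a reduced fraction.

[YJH]:[KJS] = 61/42

Assign W = (0, 0), J = (1, 0), K = (0, 1) — the answer is frame-independent, so this choice is without loss of generality.
1. S is the centroid of triangle KWJ ⇒ S = (1/3, 1/3)
2. H lies on line WK with WH:HK = 3:4 ⇒ H = (0, 3/7)
3. Y lies on line KS with KY:YS = 1:5 ⇒ Y = (1/18, 8/9)
2·[YJH] = -61/126, 2·[KJS] = -1/3
[YJH]:[KJS] = -61/126:-1/3 = 61/42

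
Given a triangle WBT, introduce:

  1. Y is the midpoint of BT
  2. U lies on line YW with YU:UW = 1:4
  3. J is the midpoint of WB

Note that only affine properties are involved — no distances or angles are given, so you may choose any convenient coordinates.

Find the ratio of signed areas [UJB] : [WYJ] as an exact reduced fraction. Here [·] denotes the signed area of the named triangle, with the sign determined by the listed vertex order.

[UJB]:[WYJ] = -4/5

Set W = (0, 0), B = (1, 0), T = (0, 1); any affine frame gives the same invariant.
1. Y is the midpoint of BT ⇒ Y = (1/2, 1/2)
2. U lies on line YW with YU:UW = 1:4 ⇒ U = (2/5, 2/5)
3. J is the midpoint of WB ⇒ J = (1/2, 0)
2·[UJB] = 1/5, 2·[WYJ] = -1/4
[UJB]:[WYJ] = 1/5:-1/4 = -4/5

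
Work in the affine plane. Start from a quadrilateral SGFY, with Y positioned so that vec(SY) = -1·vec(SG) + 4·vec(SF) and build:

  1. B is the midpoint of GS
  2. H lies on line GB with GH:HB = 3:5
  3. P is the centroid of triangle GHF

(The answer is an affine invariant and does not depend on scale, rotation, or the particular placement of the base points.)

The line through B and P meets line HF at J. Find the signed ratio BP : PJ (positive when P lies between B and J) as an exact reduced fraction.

Choose coordinates S = (0, 0), G = (1, 0), F = (0, 1), Y = (-1, 4).
1. B is the midpoint of GS ⇒ B = (1/2, 0)
2. H lies on line GB with GH:HB = 3:5 ⇒ H = (13/16, 0)
3. P is the centroid of triangle GHF ⇒ P = (29/48, 1/3)
line BP meets HF at J = (169/288, 5/18)
P = B + t·(J−B) with t = 6/5, so BP:PJ = 6/5:-1/5

BP:PJ = -6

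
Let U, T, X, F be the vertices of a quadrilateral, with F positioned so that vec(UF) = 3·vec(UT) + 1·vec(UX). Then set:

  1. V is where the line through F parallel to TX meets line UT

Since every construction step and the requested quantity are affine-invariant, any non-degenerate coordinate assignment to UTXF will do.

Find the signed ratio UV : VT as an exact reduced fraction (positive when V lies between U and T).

Set U = (0, 0), T = (1, 0), X = (0, 1), F = (3, 1); any affine frame gives the same invariant.
1. V is where the line through F parallel to TX meets line UT ⇒ V = (4, 0)
V = U + t·(T−U) with t = 4, so UV:VT = t:(1−t) = 4:-3

UV:VT = -4/3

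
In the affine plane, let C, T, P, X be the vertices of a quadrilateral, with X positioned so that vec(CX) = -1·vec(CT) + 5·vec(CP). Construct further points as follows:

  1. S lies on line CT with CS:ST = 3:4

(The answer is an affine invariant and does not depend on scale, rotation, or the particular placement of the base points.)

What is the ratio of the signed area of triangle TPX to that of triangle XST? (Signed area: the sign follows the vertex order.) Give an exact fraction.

[TPX]:[XST] = -21/20

Work in coordinates with C = (0, 0), T = (1, 0), P = (0, 1), X = (-1, 5).
1. S lies on line CT with CS:ST = 3:4 ⇒ S = (3/7, 0)
2·[TPX] = -3, 2·[XST] = 20/7
[TPX]:[XST] = -3:20/7 = -21/20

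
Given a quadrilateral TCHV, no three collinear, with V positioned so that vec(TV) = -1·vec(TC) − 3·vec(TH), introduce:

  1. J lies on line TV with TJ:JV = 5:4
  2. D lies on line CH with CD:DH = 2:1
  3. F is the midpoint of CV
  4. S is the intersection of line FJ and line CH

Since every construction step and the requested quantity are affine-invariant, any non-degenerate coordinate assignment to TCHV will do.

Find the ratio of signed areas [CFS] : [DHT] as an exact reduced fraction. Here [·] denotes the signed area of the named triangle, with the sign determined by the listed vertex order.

[CFS]:[DHT] = 90/13

Work in coordinates with T = (0, 0), C = (1, 0), H = (0, 1), V = (-1, -3).
1. J lies on line TV with TJ:JV = 5:4 ⇒ J = (-5/9, -5/3)
2. D lies on line CH with CD:DH = 2:1 ⇒ D = (1/3, 2/3)
3. F is the midpoint of CV ⇒ F = (0, -3/2)
4. S is the intersection of line FJ and line CH ⇒ S = (25/13, -12/13)
2·[CFS] = 30/13, 2·[DHT] = 1/3
[CFS]:[DHT] = 30/13:1/3 = 90/13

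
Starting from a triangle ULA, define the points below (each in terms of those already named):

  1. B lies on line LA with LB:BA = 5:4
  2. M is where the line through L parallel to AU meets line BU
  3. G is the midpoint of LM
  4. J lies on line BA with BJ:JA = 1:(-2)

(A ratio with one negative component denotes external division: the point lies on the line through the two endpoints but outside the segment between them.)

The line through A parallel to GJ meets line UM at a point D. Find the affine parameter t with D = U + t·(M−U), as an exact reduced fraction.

Choose coordinates U = (0, 0), L = (1, 0), A = (0, 1).
1. B lies on line LA with LB:BA = 5:4 ⇒ B = (4/9, 5/9)
2. M is where the line through L parallel to AU meets line BU ⇒ M = (1, 5/4)
3. G is the midpoint of LM ⇒ G = (1, 5/8)
4. J lies on line BA with BJ:JA = 1:(-2) ⇒ J = (8/9, 1/9)
through A parallel to GJ: direction (-1/9, -37/72); meets UM at D = (-8/27, -10/27)
D = U + t·(M−U) with t = -8/27

t = -8/27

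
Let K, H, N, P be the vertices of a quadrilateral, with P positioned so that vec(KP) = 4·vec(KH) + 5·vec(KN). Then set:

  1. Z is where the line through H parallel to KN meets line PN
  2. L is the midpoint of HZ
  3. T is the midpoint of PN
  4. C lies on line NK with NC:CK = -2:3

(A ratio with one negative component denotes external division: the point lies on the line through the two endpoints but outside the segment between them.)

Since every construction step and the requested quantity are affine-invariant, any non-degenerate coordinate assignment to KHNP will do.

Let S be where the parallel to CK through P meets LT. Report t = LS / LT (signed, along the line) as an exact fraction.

t = 3

Set K = (0, 0), H = (1, 0), N = (0, 1), P = (4, 5); any affine frame gives the same invariant.
1. Z is where the line through H parallel to KN meets line PN ⇒ Z = (1, 2)
2. L is the midpoint of HZ ⇒ L = (1, 1)
3. T is the midpoint of PN ⇒ T = (2, 3)
4. C lies on line NK with NC:CK = -2:3 ⇒ C = (0, 3)
through P parallel to CK: direction (0, -3); meets LT at S = (4, 7)
S = L + t·(T−L) with t = 3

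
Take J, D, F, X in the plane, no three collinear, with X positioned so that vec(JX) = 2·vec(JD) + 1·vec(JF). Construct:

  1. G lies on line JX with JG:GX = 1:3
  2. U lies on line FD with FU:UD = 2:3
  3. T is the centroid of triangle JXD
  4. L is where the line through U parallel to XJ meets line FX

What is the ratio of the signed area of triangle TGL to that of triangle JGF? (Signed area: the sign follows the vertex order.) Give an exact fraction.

Choose coordinates J = (0, 0), D = (1, 0), F = (0, 1), X = (2, 1).
1. G lies on line JX with JG:GX = 1:3 ⇒ G = (1/2, 1/4)
2. U lies on line FD with FU:UD = 2:3 ⇒ U = (2/5, 3/5)
3. T is the centroid of triangle JXD ⇒ T = (1, 1/3)
4. L is where the line through U parallel to XJ meets line FX ⇒ L = (6/5, 1)
2·[TGL] = -19/60, 2·[JGF] = 1/2
[TGL]:[JGF] = -19/60:1/2 = -19/30

[TGL]:[JGF] = -19/30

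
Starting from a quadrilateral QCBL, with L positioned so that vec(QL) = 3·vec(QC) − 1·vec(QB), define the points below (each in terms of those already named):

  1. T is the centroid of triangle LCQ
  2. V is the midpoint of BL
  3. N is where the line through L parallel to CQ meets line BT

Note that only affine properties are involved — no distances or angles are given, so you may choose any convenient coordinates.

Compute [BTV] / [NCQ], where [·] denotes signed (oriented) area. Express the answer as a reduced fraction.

[BTV]:[NCQ] = 2/3

Assign Q = (0, 0), C = (1, 0), B = (0, 1), L = (3, -1) — the answer is frame-independent, so this choice is without loss of generality.
1. T is the centroid of triangle LCQ ⇒ T = (4/3, -1/3)
2. V is the midpoint of BL ⇒ V = (3/2, 0)
3. N is where the line through L parallel to CQ meets line BT ⇒ N = (2, -1)
2·[BTV] = 2/3, 2·[NCQ] = 1
[BTV]:[NCQ] = 2/3:1 = 2/3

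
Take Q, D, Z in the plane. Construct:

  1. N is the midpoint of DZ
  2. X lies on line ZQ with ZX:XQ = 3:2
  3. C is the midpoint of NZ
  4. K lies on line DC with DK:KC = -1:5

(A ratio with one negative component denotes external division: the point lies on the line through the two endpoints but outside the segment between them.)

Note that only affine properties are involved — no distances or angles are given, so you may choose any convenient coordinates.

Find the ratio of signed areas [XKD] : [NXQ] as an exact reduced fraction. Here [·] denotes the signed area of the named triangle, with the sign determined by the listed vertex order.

[XKD]:[NXQ] = 9/16

Work in coordinates with Q = (0, 0), D = (1, 0), Z = (0, 1).
1. N is the midpoint of DZ ⇒ N = (1/2, 1/2)
2. X lies on line ZQ with ZX:XQ = 3:2 ⇒ X = (0, 2/5)
3. C is the midpoint of NZ ⇒ C = (1/4, 3/4)
4. K lies on line DC with DK:KC = -1:5 ⇒ K = (19/16, -3/16)
2·[XKD] = 9/80, 2·[NXQ] = 1/5
[XKD]:[NXQ] = 9/80:1/5 = 9/16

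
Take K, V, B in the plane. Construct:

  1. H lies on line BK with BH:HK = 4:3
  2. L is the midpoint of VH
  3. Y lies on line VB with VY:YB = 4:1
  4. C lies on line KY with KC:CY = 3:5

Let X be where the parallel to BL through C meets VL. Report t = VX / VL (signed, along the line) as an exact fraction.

Assign K = (0, 0), V = (1, 0), B = (0, 1) — the answer is frame-independent, so this choice is without loss of generality.
1. H lies on line BK with BH:HK = 4:3 ⇒ H = (0, 3/7)
2. L is the midpoint of VH ⇒ L = (1/2, 3/14)
3. Y lies on line VB with VY:YB = 4:1 ⇒ Y = (1/5, 4/5)
4. C lies on line KY with KC:CY = 3:5 ⇒ C = (3/40, 3/10)
through C parallel to BL: direction (1/2, -11/14); meets VL at X = (-3/320, 969/2240)
X = V + t·(L−V) with t = 323/160

t = 323/160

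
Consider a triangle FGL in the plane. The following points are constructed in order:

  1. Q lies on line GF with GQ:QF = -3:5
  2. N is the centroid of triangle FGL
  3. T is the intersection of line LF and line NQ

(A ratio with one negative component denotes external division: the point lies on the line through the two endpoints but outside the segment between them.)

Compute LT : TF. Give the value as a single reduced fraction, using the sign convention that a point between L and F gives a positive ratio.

LT:TF = 8/5

Choose coordinates F = (0, 0), G = (1, 0), L = (0, 1).
1. Q lies on line GF with GQ:QF = -3:5 ⇒ Q = (5/2, 0)
2. N is the centroid of triangle FGL ⇒ N = (1/3, 1/3)
3. T is the intersection of line LF and line NQ ⇒ T = (0, 5/13)
T = L + t·(F−L) with t = 8/13, so LT:TF = t:(1−t) = 8/13:5/13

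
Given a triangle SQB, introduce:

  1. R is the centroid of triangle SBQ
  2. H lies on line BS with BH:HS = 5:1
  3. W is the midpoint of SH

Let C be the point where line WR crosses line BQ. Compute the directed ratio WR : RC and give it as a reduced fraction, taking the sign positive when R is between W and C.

Work in coordinates with S = (0, 0), Q = (1, 0), B = (0, 1).
1. R is the centroid of triangle SBQ ⇒ R = (1/3, 1/3)
2. H lies on line BS with BH:HS = 5:1 ⇒ H = (0, 1/6)
3. W is the midpoint of SH ⇒ W = (0, 1/12)
line WR meets BQ at C = (11/21, 10/21)
R = W + t·(C−W) with t = 7/11, so WR:RC = 7/11:4/11

WR:RC = 7/4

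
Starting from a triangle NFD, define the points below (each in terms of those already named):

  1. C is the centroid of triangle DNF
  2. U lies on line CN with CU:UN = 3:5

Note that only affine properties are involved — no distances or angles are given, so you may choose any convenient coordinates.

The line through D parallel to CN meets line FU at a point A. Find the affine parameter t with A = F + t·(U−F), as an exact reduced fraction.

t = 2

Choose coordinates N = (0, 0), F = (1, 0), D = (0, 1).
1. C is the centroid of triangle DNF ⇒ C = (1/3, 1/3)
2. U lies on line CN with CU:UN = 3:5 ⇒ U = (5/24, 5/24)
through D parallel to CN: direction (-1/3, -1/3); meets FU at A = (-7/12, 5/12)
A = F + t·(U−F) with t = 2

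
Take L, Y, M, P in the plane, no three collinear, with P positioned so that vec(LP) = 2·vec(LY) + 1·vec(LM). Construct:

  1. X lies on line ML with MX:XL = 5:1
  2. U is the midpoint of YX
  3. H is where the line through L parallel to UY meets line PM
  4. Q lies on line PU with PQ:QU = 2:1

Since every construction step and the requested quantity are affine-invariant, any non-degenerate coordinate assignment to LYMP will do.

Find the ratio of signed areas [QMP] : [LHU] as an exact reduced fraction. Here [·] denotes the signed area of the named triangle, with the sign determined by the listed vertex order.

Work in coordinates with L = (0, 0), Y = (1, 0), M = (0, 1), P = (2, 1).
1. X lies on line ML with MX:XL = 5:1 ⇒ X = (0, 1/6)
2. U is the midpoint of YX ⇒ U = (1/2, 1/12)
3. H is where the line through L parallel to UY meets line PM ⇒ H = (-6, 1)
4. Q lies on line PU with PQ:QU = 2:1 ⇒ Q = (1, 7/18)
2·[QMP] = -11/9, 2·[LHU] = -1
[QMP]:[LHU] = -11/9:-1 = 11/9

[QMP]:[LHU] = 11/9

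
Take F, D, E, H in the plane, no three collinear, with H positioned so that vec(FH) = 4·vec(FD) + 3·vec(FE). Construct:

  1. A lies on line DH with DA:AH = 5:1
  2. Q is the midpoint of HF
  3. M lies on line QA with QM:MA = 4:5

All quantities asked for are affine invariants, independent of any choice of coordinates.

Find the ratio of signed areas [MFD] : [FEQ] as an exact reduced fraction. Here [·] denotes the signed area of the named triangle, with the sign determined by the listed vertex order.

[MFD]:[FEQ] = -35/36

Set F = (0, 0), D = (1, 0), E = (0, 1), H = (4, 3); any affine frame gives the same invariant.
1. A lies on line DH with DA:AH = 5:1 ⇒ A = (7/2, 5/2)
2. Q is the midpoint of HF ⇒ Q = (2, 3/2)
3. M lies on line QA with QM:MA = 4:5 ⇒ M = (8/3, 35/18)
2·[MFD] = 35/18, 2·[FEQ] = -2
[MFD]:[FEQ] = 35/18:-2 = -35/36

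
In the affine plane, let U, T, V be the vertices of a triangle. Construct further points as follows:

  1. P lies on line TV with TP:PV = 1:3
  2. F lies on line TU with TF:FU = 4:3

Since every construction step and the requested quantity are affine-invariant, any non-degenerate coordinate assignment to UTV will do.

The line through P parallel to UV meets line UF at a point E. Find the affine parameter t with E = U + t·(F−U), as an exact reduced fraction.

Choose coordinates U = (0, 0), T = (1, 0), V = (0, 1).
1. P lies on line TV with TP:PV = 1:3 ⇒ P = (3/4, 1/4)
2. F lies on line TU with TF:FU = 4:3 ⇒ F = (3/7, 0)
through P parallel to UV: direction (0, 1); meets UF at E = (3/4, 0)
E = U + t·(F−U) with t = 7/4

t = 7/4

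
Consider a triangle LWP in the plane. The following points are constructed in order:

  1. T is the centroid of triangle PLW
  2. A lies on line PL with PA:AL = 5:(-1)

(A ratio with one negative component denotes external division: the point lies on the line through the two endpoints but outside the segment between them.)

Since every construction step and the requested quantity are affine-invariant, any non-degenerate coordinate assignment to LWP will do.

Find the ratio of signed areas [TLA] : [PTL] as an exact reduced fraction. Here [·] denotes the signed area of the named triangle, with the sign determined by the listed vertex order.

[TLA]:[PTL] = -1/4

Set L = (0, 0), W = (1, 0), P = (0, 1); any affine frame gives the same invariant.
1. T is the centroid of triangle PLW ⇒ T = (1/3, 1/3)
2. A lies on line PL with PA:AL = 5:(-1) ⇒ A = (0, -1/4)
2·[TLA] = 1/12, 2·[PTL] = -1/3
[TLA]:[PTL] = 1/12:-1/3 = -1/4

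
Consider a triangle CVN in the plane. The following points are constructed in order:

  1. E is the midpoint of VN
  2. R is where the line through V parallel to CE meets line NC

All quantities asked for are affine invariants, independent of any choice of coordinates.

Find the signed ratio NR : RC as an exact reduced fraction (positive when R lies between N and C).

Set C = (0, 0), V = (1, 0), N = (0, 1); any affine frame gives the same invariant.
1. E is the midpoint of VN ⇒ E = (1/2, 1/2)
2. R is where the line through V parallel to CE meets line NC ⇒ R = (0, -1)
R = N + t·(C−N) with t = 2, so NR:RC = t:(1−t) = 2:-1

NR:RC = -2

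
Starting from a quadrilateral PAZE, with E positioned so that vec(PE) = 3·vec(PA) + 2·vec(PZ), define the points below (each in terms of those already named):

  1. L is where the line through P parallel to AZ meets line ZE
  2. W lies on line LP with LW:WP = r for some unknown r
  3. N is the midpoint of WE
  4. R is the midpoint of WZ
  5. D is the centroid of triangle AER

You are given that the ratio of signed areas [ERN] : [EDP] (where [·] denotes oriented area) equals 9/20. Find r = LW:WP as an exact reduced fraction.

r = 1/4

Set P = (0, 0), A = (1, 0), Z = (0, 1), E = (3, 2); any affine frame gives the same invariant.
1. L is where the line through P parallel to AZ meets line ZE ⇒ L = (-3/4, 3/4)
2. With LW:WP = r, write λ = r/(r+1) so W = L + λ·(P−L); W is affine-linear in λ
3. N is the midpoint of WE ⇒ N is an affine combination of earlier points and hence also affine-linear in λ
4. R is the midpoint of WZ ⇒ R is an affine combination of earlier points and hence also affine-linear in λ
5. D is the centroid of triangle AER ⇒ D is an affine combination of earlier points and hence also affine-linear in λ
Every point depending on W is an affine combination of W and λ-independent points, so each such coordinate is linear in λ; the λ² term in each signed area is a multiple of (P−L)×(P−L) = 0, so 2·[ERN] and 2·[EDP] are each linear in λ. Evaluating at λ=0 and λ=1:
  2·[ERN] = 3/4·λ,   2·[EDP] = -5/8·λ + 11/24
So [ERN]:[EDP] = (3/4·λ) / (-5/8·λ + 11/24). Setting this equal to 9/20:
  3/4·λ = 9/20·(-5/8·λ + 11/24)  ⇒  λ = 1/5
Then r = λ/(1−λ) = (1/5)/(4/5) = 1/4. Check: with r = 1/4, W = (-3/5, 3/5) and [ERN]:[EDP] = 9/20 as required.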